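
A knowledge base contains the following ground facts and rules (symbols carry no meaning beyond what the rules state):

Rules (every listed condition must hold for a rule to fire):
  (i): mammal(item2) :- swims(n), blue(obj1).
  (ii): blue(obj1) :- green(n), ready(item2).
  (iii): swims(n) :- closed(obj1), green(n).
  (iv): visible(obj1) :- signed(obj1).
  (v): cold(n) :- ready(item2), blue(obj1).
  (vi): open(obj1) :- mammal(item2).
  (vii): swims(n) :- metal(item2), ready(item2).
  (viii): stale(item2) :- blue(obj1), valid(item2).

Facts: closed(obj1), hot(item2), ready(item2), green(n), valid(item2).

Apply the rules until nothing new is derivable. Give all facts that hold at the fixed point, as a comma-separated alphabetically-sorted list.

blue(obj1), closed(obj1), cold(n), green(n), hot(item2), mammal(item2), open(obj1), ready(item2), stale(item2), swims(n), valid(item2)

[1] (ii) [blue(obj1) :- green(n), ready(item2).]; (iii) [swims(n) :- closed(obj1), green(n).]. ⇒ new: blue(obj1), swims(n).
[2] (i) [mammal(item2) :- swims(n), blue(obj1).]; (v) [cold(n) :- ready(item2), blue(obj1).]; (viii) [stale(item2) :- blue(obj1), valid(item2).]. ⇒ new: mammal(item2), cold(n), stale(item2).
[3] (vi) [open(obj1) :- mammal(item2).]. ⇒ new: open(obj1).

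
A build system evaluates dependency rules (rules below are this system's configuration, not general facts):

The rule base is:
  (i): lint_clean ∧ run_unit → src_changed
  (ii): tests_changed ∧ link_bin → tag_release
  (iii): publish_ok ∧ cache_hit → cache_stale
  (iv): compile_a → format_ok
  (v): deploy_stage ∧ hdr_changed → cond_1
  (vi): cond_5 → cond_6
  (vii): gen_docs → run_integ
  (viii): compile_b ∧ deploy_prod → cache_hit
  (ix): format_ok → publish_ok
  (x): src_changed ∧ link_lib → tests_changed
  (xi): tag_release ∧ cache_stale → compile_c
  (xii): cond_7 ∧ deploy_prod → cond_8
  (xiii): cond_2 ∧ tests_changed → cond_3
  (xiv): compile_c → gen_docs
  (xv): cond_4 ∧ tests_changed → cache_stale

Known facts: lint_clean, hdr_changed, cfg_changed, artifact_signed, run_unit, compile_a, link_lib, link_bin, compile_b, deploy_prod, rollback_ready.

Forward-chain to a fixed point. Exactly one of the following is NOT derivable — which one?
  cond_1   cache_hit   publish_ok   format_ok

cond_1

Round 1: (i) [lint_clean ∧ run_unit → src_changed]; (iv) [compile_a → format_ok]; (viii) [compile_b ∧ deploy_prod → cache_hit]. Adds src_changed, format_ok, cache_hit.
Round 2: (ix) [format_ok → publish_ok]; (x) [src_changed ∧ link_lib → tests_changed]. Adds publish_ok, tests_changed.
Round 3: (ii) [tests_changed ∧ link_bin → tag_release]; (iii) [publish_ok ∧ cache_hit → cache_stale]. Adds tag_release, cache_stale.
Round 4: (xi) [tag_release ∧ cache_stale → compile_c]. Adds compile_c.
Round 5: (xiv) [compile_c → gen_docs]. Adds gen_docs.
Round 6: (vii) [gen_docs → run_integ]. Adds run_integ.
Derived: format_ok (round 1), cache_hit (round 1), publish_ok (round 2). cond_1 never appears in any round.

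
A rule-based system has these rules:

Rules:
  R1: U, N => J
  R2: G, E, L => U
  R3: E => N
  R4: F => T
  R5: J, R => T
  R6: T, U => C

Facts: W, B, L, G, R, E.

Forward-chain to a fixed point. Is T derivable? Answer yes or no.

yes

Round 1: R2 [G, E, L => U]; R3 [E => N]. New: U, N.
Round 2: R1 [U, N => J]. New: J.
Round 3: R5 [J, R => T]. New: T.
Round 4: R6 [T, U => C]. New: C.
T appears in round 3, so it is derivable.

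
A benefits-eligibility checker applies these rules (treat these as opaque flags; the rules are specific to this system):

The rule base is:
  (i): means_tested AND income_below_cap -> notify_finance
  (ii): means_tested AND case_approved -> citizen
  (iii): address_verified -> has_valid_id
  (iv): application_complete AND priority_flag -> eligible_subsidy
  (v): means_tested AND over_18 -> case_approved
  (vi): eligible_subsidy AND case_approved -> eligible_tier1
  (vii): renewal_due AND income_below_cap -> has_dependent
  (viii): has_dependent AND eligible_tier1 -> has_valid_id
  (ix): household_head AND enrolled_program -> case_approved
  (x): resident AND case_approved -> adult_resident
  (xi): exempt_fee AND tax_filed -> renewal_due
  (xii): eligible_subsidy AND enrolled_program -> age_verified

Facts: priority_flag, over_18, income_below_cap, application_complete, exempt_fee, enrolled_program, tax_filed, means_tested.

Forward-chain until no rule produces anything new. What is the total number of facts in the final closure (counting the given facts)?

Round 1 — (i), (iv), (v), (xi), derive notify_finance, eligible_subsidy, case_approved, renewal_due.
Round 2 — (ii), (vi), (vii), (xii), derive citizen, eligible_tier1, has_dependent, age_verified.
Round 3 — (viii), derive has_valid_id.
Closure: {age_verified, application_complete, case_approved, citizen, eligible_subsidy, eligible_tier1, enrolled_program, exempt_fee, has_dependent, has_valid_id, income_below_cap, means_tested, notify_finance, over_18, priority_flag, renewal_due, tax_filed} — 17 facts.

17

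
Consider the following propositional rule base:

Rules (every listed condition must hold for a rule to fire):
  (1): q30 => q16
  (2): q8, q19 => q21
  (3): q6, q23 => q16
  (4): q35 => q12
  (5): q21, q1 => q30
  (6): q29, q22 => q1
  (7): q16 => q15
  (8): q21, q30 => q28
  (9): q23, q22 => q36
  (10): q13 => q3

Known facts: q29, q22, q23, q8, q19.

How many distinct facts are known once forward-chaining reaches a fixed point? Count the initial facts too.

Round 1: (2) [q8, q19 => q21]; (6) [q29, q22 => q1]; (9) [q23, q22 => q36]. New: q21, q1, q36.
Round 2: (5) [q21, q1 => q30]. New: q30.
Round 3: (1) [q30 => q16]; (8) [q21, q30 => q28]. New: q16, q28.
Round 4: (7) [q16 => q15]. New: q15.
Closure: {q1, q15, q16, q19, q21, q22, q23, q28, q29, q30, q36, q8} — 12 facts.

12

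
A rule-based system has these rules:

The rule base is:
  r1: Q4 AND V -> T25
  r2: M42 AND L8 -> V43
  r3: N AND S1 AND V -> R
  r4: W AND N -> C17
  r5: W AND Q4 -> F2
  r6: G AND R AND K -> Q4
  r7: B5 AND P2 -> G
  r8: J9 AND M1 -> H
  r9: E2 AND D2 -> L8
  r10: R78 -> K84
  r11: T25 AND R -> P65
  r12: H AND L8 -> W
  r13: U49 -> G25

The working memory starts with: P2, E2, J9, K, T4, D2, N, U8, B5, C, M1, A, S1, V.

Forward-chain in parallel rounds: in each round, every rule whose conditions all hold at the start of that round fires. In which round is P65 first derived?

Round 1: r3 [N AND S1 AND V -> R]; r7 [B5 AND P2 -> G]; r8 [J9 AND M1 -> H]; r9 [E2 AND D2 -> L8]. New: R, G, H, L8.
Round 2: r6 [G AND R AND K -> Q4]; r12 [H AND L8 -> W]. New: Q4, W.
Round 3: r1 [Q4 AND V -> T25]; r4 [W AND N -> C17]; r5 [W AND Q4 -> F2]. New: T25, C17, F2.
Round 4: r11 [T25 AND R -> P65]. New: P65.
P65 first appears in round 4.

4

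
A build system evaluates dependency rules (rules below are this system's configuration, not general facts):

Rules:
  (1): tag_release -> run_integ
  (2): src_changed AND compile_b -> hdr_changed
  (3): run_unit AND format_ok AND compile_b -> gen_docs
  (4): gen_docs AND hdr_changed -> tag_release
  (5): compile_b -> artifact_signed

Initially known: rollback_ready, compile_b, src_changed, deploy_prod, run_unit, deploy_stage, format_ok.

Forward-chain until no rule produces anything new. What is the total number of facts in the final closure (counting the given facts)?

Round 1: (2) [src_changed AND compile_b -> hdr_changed]; (3) [run_unit AND format_ok AND compile_b -> gen_docs]; (5) [compile_b -> artifact_signed]. Adds hdr_changed, gen_docs, artifact_signed.
Round 2: (4) [gen_docs AND hdr_changed -> tag_release]. Adds tag_release.
Round 3: (1) [tag_release -> run_integ]. Adds run_integ.
Closure: {artifact_signed, compile_b, deploy_prod, deploy_stage, format_ok, gen_docs, hdr_changed, rollback_ready, run_integ, run_unit, src_changed, tag_release} — 12 facts.

12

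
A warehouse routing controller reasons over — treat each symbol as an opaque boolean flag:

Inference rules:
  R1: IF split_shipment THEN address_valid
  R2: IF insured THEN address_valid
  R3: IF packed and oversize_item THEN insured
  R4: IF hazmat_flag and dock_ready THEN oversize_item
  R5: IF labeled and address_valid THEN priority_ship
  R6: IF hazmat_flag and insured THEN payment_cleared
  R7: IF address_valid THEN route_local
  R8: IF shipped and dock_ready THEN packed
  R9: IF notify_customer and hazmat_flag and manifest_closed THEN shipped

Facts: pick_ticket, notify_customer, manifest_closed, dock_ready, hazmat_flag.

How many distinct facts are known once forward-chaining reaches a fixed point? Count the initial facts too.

[1] R4 [IF hazmat_flag and dock_ready THEN oversize_item]; R9 [IF notify_customer and hazmat_flag and manifest_closed THEN shipped]. ⇒ new: oversize_item, shipped.
[2] R8 [IF shipped and dock_ready THEN packed]. ⇒ new: packed.
[3] R3 [IF packed and oversize_item THEN insured]. ⇒ new: insured.
[4] R2 [IF insured THEN address_valid]; R6 [IF hazmat_flag and insured THEN payment_cleared]. ⇒ new: address_valid, payment_cleared.
[5] R7 [IF address_valid THEN route_local]. ⇒ new: route_local.
Closure: {address_valid, dock_ready, hazmat_flag, insured, manifest_closed, notify_customer, oversize_item, packed, payment_cleared, pick_ticket, route_local, shipped} — 12 facts.

12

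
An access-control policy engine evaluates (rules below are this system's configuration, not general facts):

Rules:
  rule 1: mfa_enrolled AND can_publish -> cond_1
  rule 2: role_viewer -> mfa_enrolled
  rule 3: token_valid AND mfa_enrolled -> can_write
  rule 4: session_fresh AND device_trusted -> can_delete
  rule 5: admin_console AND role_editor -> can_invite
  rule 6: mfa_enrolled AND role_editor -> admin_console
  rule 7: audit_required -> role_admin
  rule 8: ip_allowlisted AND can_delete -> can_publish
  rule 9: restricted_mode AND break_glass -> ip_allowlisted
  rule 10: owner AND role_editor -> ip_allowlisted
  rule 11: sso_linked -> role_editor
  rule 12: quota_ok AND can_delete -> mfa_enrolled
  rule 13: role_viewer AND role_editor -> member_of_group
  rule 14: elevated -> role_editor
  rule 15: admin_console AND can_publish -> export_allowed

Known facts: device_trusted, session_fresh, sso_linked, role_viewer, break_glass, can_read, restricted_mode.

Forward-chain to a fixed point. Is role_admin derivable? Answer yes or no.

Round 1 fires rule 2, rule 4, rule 9, rule 11, giving mfa_enrolled, can_delete, ip_allowlisted, role_editor.
Round 2 fires rule 6, rule 8, rule 13, giving admin_console, can_publish, member_of_group.
Round 3 fires rule 1, rule 5, rule 15, giving cond_1, can_invite, export_allowed.
Fixed point reached. role_admin is concluded only by rule 7; rule 7 needs audit_required (never derived).

no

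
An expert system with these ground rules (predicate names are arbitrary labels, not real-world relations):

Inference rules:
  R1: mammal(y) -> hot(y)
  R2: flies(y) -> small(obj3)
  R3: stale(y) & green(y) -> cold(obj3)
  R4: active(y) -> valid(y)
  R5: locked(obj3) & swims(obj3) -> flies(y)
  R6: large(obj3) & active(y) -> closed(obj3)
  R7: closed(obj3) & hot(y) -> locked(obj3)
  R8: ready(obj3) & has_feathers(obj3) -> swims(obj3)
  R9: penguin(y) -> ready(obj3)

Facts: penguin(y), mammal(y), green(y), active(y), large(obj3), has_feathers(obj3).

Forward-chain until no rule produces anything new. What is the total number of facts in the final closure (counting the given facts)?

Round 1 — R1, R4, R6, R9, derive hot(y), valid(y), closed(obj3), ready(obj3).
Round 2 — R7, R8, derive locked(obj3), swims(obj3).
Round 3 — R5, derive flies(y).
Round 4 — R2, derive small(obj3).
Closure: {active(y), closed(obj3), flies(y), green(y), has_feathers(obj3), hot(y), large(obj3), locked(obj3), mammal(y), penguin(y), ready(obj3), small(obj3), swims(obj3), valid(y)} — 14 facts.

14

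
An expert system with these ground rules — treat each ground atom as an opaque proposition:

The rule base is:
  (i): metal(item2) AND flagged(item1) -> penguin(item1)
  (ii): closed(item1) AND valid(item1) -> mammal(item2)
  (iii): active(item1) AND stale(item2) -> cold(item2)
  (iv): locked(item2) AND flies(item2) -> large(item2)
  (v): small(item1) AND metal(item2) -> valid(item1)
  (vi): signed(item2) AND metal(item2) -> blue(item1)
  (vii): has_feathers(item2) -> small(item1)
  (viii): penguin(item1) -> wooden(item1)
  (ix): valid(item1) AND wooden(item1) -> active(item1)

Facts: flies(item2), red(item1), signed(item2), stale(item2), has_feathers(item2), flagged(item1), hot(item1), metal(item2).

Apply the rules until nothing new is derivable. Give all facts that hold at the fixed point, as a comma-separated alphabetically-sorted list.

Round 1 — (i), (vi), (vii), derive penguin(item1), blue(item1), small(item1).
Round 2 — (v), (viii), derive valid(item1), wooden(item1).
Round 3 — (ix), derive active(item1).
Round 4 — (iii), derive cold(item2).

active(item1), blue(item1), cold(item2), flagged(item1), flies(item2), has_feathers(item2), hot(item1), metal(item2), penguin(item1), red(item1), signed(item2), small(item1), stale(item2), valid(item1), wooden(item1)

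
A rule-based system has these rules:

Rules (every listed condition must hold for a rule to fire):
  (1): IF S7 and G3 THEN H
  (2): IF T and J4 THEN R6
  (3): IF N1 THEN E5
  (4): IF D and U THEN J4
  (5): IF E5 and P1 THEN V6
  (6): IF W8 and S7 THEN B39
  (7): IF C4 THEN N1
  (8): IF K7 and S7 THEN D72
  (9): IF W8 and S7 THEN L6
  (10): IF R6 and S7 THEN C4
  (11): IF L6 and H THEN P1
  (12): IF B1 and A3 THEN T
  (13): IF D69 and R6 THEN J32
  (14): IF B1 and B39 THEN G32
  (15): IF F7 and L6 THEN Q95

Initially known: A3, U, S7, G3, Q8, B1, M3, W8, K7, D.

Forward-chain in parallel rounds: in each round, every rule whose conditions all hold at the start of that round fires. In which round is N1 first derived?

Round 1: (1) [IF S7 and G3 THEN H]; (4) [IF D and U THEN J4]; (6) [IF W8 and S7 THEN B39]; (8) [IF K7 and S7 THEN D72]; (9) [IF W8 and S7 THEN L6]; (12) [IF B1 and A3 THEN T]. Adds H, J4, B39, D72, L6, T.
Round 2: (2) [IF T and J4 THEN R6]; (11) [IF L6 and H THEN P1]; (14) [IF B1 and B39 THEN G32]. Adds R6, P1, G32.
Round 3: (10) [IF R6 and S7 THEN C4]. Adds C4.
Round 4: (7) [IF C4 THEN N1]. Adds N1.
N1 first appears in round 4.

4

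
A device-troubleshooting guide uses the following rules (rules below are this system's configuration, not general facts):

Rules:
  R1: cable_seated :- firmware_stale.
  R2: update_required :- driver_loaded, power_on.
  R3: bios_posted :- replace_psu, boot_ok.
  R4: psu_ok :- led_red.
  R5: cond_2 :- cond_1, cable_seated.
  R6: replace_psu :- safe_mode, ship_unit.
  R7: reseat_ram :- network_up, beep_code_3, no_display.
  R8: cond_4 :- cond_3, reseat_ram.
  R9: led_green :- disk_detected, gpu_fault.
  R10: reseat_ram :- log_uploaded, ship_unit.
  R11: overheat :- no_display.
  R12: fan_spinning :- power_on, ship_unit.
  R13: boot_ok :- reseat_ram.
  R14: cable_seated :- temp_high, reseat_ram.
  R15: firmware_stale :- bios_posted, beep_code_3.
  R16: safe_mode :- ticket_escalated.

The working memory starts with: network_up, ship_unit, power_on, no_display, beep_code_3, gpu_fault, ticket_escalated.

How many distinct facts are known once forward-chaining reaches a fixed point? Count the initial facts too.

16

Round 1: R7 [reseat_ram :- network_up, beep_code_3, no_display.]; R11 [overheat :- no_display.]; R12 [fan_spinning :- power_on, ship_unit.]; R16 [safe_mode :- ticket_escalated.]. New: reseat_ram, overheat, fan_spinning, safe_mode.
Round 2: R6 [replace_psu :- safe_mode, ship_unit.]; R13 [boot_ok :- reseat_ram.]. New: replace_psu, boot_ok.
Round 3: R3 [bios_posted :- replace_psu, boot_ok.]. New: bios_posted.
Round 4: R15 [firmware_stale :- bios_posted, beep_code_3.]. New: firmware_stale.
Round 5: R1 [cable_seated :- firmware_stale.]. New: cable_seated.
Closure: {beep_code_3, bios_posted, boot_ok, cable_seated, fan_spinning, firmware_stale, gpu_fault, network_up, no_display, overheat, power_on, replace_psu, reseat_ram, safe_mode, ship_unit, ticket_escalated} — 16 facts.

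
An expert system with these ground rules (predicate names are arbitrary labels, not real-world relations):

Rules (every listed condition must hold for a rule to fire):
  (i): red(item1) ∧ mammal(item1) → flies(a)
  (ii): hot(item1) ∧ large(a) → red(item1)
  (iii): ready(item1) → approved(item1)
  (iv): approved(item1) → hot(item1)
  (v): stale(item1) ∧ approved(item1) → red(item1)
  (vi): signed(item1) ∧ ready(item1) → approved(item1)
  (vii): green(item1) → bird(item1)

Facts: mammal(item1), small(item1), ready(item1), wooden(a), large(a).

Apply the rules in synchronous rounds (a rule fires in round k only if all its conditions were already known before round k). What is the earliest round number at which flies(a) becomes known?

Round 1 fires (iii), giving approved(item1).
Round 2 fires (iv), giving hot(item1).
Round 3 fires (ii), giving red(item1).
Round 4 fires (i), giving flies(a).
flies(a) first appears in round 4.

4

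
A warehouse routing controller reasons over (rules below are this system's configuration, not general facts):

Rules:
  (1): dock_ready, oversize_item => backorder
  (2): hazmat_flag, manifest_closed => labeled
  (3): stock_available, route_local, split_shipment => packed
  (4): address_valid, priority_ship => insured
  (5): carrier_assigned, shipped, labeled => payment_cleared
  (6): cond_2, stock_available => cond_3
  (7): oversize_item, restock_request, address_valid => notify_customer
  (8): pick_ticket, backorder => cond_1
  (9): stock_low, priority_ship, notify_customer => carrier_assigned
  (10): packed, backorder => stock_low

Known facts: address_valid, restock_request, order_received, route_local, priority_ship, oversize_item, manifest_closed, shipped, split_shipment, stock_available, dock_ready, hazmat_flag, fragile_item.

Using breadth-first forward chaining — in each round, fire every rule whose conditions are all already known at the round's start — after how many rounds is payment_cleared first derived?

Round 1 — (1), (2), (3), (4), (7), derive backorder, labeled, packed, insured, notify_customer.
Round 2 — (10), derive stock_low.
Round 3 — (9), derive carrier_assigned.
Round 4 — (5), derive payment_cleared.
payment_cleared first appears in round 4.

4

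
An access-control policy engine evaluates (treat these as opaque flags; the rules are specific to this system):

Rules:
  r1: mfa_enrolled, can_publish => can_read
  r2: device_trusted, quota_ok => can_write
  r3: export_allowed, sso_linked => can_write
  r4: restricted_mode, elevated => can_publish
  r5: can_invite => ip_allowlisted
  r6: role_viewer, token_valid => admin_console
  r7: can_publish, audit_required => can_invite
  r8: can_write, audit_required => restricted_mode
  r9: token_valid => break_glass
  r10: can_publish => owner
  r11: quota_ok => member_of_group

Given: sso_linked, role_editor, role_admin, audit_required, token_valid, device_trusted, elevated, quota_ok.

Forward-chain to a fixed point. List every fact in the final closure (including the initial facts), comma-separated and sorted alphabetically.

[1] r2 [device_trusted, quota_ok => can_write]; r9 [token_valid => break_glass]; r11 [quota_ok => member_of_group]. ⇒ new: can_write, break_glass, member_of_group.
[2] r8 [can_write, audit_required => restricted_mode]. ⇒ new: restricted_mode.
[3] r4 [restricted_mode, elevated => can_publish]. ⇒ new: can_publish.
[4] r7 [can_publish, audit_required => can_invite]; r10 [can_publish => owner]. ⇒ new: can_invite, owner.
[5] r5 [can_invite => ip_allowlisted]. ⇒ new: ip_allowlisted.

audit_required, break_glass, can_invite, can_publish, can_write, device_trusted, elevated, ip_allowlisted, member_of_group, owner, quota_ok, restricted_mode, role_admin, role_editor, sso_linked, token_valid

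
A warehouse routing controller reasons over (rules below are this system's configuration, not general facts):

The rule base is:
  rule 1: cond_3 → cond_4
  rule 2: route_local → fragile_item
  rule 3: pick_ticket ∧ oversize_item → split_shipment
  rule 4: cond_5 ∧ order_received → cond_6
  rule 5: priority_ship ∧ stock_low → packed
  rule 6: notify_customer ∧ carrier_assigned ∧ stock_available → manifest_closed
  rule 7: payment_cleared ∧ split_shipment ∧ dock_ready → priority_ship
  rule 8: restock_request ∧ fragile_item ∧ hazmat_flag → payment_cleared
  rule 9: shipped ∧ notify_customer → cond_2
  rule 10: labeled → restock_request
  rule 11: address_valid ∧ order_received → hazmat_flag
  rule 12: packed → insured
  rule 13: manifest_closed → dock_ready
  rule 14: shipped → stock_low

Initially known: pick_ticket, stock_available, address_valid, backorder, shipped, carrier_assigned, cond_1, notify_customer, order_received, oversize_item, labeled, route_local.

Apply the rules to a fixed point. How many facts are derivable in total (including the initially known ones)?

24

Round 1 fires rule 2, rule 3, rule 6, rule 9, rule 10, rule 11, rule 14, giving fragile_item, split_shipment, manifest_closed, cond_2, restock_request, hazmat_flag, stock_low.
Round 2 fires rule 8, rule 13, giving payment_cleared, dock_ready.
Round 3 fires rule 7, giving priority_ship.
Round 4 fires rule 5, giving packed.
Round 5 fires rule 12, giving insured.
Closure: {address_valid, backorder, carrier_assigned, cond_1, cond_2, dock_ready, fragile_item, hazmat_flag, insured, labeled, manifest_closed, notify_customer, order_received, oversize_item, packed, payment_cleared, pick_ticket, priority_ship, restock_request, route_local, shipped, split_shipment, stock_available, stock_low} — 24 facts.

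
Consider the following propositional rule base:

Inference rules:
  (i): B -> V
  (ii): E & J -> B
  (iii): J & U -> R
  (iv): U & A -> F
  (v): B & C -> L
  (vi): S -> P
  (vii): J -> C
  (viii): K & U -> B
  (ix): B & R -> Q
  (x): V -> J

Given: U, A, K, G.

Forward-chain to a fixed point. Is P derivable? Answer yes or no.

no

Round 1: (iv) [U & A -> F]; (viii) [K & U -> B]. Adds F, B.
Round 2: (i) [B -> V]. Adds V.
Round 3: (x) [V -> J]. Adds J.
Round 4: (iii) [J & U -> R]; (vii) [J -> C]. Adds R, C.
Round 5: (v) [B & C -> L]; (ix) [B & R -> Q]. Adds L, Q.
Fixed point reached. P is concluded only by (vi); (vi) needs S (never derived).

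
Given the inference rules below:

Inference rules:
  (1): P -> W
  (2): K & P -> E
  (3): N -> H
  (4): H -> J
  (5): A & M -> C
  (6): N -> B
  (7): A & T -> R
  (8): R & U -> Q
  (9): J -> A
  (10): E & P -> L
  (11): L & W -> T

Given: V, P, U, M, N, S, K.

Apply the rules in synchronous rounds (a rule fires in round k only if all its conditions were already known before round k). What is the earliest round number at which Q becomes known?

5

Round 1 fires (1), (2), (3), (6), giving W, E, H, B.
Round 2 fires (4), (10), giving J, L.
Round 3 fires (9), (11), giving A, T.
Round 4 fires (5), (7), giving C, R.
Round 5 fires (8), giving Q.
Q first appears in round 5.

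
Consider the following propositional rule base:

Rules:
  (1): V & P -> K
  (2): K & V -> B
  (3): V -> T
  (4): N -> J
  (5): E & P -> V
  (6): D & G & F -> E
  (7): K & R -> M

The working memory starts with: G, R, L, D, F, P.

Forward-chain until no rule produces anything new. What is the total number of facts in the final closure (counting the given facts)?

12

[1] (6) [D & G & F -> E]. ⇒ new: E.
[2] (5) [E & P -> V]. ⇒ new: V.
[3] (1) [V & P -> K]; (3) [V -> T]. ⇒ new: K, T.
[4] (2) [K & V -> B]; (7) [K & R -> M]. ⇒ new: B, M.
Closure: {B, D, E, F, G, K, L, M, P, R, T, V} — 12 facts.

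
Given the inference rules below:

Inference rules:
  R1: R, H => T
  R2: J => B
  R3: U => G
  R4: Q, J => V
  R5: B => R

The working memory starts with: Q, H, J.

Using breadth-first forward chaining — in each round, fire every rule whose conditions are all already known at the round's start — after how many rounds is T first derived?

3

Round 1: R2 [J => B]; R4 [Q, J => V]. New: B, V.
Round 2: R5 [B => R]. New: R.
Round 3: R1 [R, H => T]. New: T.
T first appears in round 3.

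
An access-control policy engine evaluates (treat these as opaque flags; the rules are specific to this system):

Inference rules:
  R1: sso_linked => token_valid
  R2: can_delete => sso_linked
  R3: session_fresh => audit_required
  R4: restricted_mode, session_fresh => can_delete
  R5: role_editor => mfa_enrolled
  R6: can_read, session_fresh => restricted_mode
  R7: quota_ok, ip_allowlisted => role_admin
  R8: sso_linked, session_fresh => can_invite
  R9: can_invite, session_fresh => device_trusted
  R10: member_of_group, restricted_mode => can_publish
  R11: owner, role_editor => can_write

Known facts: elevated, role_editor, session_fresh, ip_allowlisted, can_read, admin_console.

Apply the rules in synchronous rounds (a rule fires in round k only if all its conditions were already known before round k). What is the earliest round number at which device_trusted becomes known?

5

Round 1: R3 [session_fresh => audit_required]; R5 [role_editor => mfa_enrolled]; R6 [can_read, session_fresh => restricted_mode]. Adds audit_required, mfa_enrolled, restricted_mode.
Round 2: R4 [restricted_mode, session_fresh => can_delete]. Adds can_delete.
Round 3: R2 [can_delete => sso_linked]. Adds sso_linked.
Round 4: R1 [sso_linked => token_valid]; R8 [sso_linked, session_fresh => can_invite]. Adds token_valid, can_invite.
Round 5: R9 [can_invite, session_fresh => device_trusted]. Adds device_trusted.
device_trusted first appears in round 5.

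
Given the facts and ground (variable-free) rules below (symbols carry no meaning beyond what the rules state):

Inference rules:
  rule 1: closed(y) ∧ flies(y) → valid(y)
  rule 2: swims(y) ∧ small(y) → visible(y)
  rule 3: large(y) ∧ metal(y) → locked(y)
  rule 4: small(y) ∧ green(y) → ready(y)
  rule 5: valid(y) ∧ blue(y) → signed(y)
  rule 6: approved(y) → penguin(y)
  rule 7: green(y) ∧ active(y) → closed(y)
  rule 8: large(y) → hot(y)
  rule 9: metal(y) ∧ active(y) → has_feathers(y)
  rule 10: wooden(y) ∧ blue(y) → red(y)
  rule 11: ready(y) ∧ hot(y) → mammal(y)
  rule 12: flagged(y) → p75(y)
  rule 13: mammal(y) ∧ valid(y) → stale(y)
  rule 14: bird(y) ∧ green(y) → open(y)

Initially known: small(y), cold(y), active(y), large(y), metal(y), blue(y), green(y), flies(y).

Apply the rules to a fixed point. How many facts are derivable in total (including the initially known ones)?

17

Round 1: rule 3 [large(y) ∧ metal(y) → locked(y)]; rule 4 [small(y) ∧ green(y) → ready(y)]; rule 7 [green(y) ∧ active(y) → closed(y)]; rule 8 [large(y) → hot(y)]; rule 9 [metal(y) ∧ active(y) → has_feathers(y)]. Adds locked(y), ready(y), closed(y), hot(y), has_feathers(y).
Round 2: rule 1 [closed(y) ∧ flies(y) → valid(y)]; rule 11 [ready(y) ∧ hot(y) → mammal(y)]. Adds valid(y), mammal(y).
Round 3: rule 5 [valid(y) ∧ blue(y) → signed(y)]; rule 13 [mammal(y) ∧ valid(y) → stale(y)]. Adds signed(y), stale(y).
Closure: {active(y), blue(y), closed(y), cold(y), flies(y), green(y), has_feathers(y), hot(y), large(y), locked(y), mammal(y), metal(y), ready(y), signed(y), small(y), stale(y), valid(y)} — 17 facts.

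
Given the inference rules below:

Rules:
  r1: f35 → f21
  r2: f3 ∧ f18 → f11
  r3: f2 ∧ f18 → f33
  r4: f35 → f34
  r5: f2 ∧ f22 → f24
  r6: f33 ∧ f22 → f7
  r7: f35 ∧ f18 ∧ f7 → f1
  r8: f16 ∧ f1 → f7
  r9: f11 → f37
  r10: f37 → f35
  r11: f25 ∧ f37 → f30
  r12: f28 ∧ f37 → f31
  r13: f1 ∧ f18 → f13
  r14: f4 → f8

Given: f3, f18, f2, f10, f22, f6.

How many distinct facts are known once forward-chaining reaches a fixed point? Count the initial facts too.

16

Round 1: r2 [f3 ∧ f18 → f11]; r3 [f2 ∧ f18 → f33]; r5 [f2 ∧ f22 → f24]. New: f11, f33, f24.
Round 2: r6 [f33 ∧ f22 → f7]; r9 [f11 → f37]. New: f7, f37.
Round 3: r10 [f37 → f35]. New: f35.
Round 4: r1 [f35 → f21]; r4 [f35 → f34]; r7 [f35 ∧ f18 ∧ f7 → f1]. New: f21, f34, f1.
Round 5: r13 [f1 ∧ f18 → f13]. New: f13.
Closure: {f1, f10, f11, f13, f18, f2, f21, f22, f24, f3, f33, f34, f35, f37, f6, f7} — 16 facts.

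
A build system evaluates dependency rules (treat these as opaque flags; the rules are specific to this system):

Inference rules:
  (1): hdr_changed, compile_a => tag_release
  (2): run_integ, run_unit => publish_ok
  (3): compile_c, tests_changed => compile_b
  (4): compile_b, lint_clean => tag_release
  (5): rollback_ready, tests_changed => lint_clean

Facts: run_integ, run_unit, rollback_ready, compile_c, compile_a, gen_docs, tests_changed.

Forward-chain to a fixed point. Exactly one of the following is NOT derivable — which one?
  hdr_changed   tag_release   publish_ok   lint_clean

Round 1: (2) [run_integ, run_unit => publish_ok]; (3) [compile_c, tests_changed => compile_b]; (5) [rollback_ready, tests_changed => lint_clean]. New: publish_ok, compile_b, lint_clean.
Round 2: (4) [compile_b, lint_clean => tag_release]. New: tag_release.
Derived: publish_ok (round 1), tag_release (round 2), lint_clean (round 1). hdr_changed never appears in any round.

hdr_changed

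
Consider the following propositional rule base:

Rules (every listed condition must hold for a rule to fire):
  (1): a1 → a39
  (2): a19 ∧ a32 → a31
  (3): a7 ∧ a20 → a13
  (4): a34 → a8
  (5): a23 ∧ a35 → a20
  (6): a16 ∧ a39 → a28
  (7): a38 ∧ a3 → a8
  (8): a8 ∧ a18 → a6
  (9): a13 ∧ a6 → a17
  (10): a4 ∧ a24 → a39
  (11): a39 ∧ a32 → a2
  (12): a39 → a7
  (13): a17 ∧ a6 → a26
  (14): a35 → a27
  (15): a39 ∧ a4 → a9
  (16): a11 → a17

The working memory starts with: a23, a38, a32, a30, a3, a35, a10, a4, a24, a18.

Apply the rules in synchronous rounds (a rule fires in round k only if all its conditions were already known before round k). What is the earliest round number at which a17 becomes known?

Round 1: (5) [a23 ∧ a35 → a20]; (7) [a38 ∧ a3 → a8]; (10) [a4 ∧ a24 → a39]; (14) [a35 → a27]. Adds a20, a8, a39, a27.
Round 2: (8) [a8 ∧ a18 → a6]; (11) [a39 ∧ a32 → a2]; (12) [a39 → a7]; (15) [a39 ∧ a4 → a9]. Adds a6, a2, a7, a9.
Round 3: (3) [a7 ∧ a20 → a13]. Adds a13.
Round 4: (9) [a13 ∧ a6 → a17]. Adds a17.
a17 first appears in round 4.

4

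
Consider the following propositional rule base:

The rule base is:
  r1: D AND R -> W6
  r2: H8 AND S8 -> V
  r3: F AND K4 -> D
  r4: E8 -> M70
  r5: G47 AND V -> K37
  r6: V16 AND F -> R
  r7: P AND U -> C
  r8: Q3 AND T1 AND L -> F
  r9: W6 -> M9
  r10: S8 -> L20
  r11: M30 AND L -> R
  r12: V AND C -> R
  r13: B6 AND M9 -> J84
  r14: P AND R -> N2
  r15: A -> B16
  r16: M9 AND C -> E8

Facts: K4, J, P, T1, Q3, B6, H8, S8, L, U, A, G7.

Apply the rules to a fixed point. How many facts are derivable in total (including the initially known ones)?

Round 1: r2 [H8 AND S8 -> V]; r7 [P AND U -> C]; r8 [Q3 AND T1 AND L -> F]; r10 [S8 -> L20]; r15 [A -> B16]. New: V, C, F, L20, B16.
Round 2: r3 [F AND K4 -> D]; r12 [V AND C -> R]. New: D, R.
Round 3: r1 [D AND R -> W6]; r14 [P AND R -> N2]. New: W6, N2.
Round 4: r9 [W6 -> M9]. New: M9.
Round 5: r13 [B6 AND M9 -> J84]; r16 [M9 AND C -> E8]. New: J84, E8.
Round 6: r4 [E8 -> M70]. New: M70.
Closure: {A, B16, B6, C, D, E8, F, G7, H8, J, J84, K4, L, L20, M70, M9, N2, P, Q3, R, S8, T1, U, V, W6} — 25 facts.

25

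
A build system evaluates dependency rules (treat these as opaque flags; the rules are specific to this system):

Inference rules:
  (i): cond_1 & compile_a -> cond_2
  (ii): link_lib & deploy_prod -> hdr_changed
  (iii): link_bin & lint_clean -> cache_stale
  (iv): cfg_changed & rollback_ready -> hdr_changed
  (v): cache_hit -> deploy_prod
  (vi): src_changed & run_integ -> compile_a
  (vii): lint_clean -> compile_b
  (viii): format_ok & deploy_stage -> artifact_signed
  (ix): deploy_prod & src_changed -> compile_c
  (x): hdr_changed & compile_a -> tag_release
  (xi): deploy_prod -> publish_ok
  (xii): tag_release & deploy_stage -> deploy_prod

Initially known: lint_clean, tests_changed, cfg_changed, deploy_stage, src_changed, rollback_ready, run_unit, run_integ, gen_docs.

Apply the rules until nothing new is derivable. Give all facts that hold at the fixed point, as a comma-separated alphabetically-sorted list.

cfg_changed, compile_a, compile_b, compile_c, deploy_prod, deploy_stage, gen_docs, hdr_changed, lint_clean, publish_ok, rollback_ready, run_integ, run_unit, src_changed, tag_release, tests_changed

[1] (iv) [cfg_changed & rollback_ready -> hdr_changed]; (vi) [src_changed & run_integ -> compile_a]; (vii) [lint_clean -> compile_b]. ⇒ new: hdr_changed, compile_a, compile_b.
[2] (x) [hdr_changed & compile_a -> tag_release]. ⇒ new: tag_release.
[3] (xii) [tag_release & deploy_stage -> deploy_prod]. ⇒ new: deploy_prod.
[4] (ix) [deploy_prod & src_changed -> compile_c]; (xi) [deploy_prod -> publish_ok]. ⇒ new: compile_c, publish_ok.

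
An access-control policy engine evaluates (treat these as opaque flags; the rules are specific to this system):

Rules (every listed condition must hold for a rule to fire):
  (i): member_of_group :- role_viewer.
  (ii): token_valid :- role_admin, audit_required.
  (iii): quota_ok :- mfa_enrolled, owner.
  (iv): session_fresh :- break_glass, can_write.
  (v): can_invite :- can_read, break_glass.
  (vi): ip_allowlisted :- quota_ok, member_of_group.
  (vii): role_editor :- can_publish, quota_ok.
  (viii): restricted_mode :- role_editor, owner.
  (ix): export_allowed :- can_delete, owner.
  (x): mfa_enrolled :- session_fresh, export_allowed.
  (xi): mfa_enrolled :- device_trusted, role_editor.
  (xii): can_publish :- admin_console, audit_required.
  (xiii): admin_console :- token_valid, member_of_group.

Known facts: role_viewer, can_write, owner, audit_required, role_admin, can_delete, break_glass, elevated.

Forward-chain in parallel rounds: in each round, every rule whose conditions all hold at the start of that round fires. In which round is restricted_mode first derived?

5

[1] (i) [member_of_group :- role_viewer.]; (ii) [token_valid :- role_admin, audit_required.]; (iv) [session_fresh :- break_glass, can_write.]; (ix) [export_allowed :- can_delete, owner.]. ⇒ new: member_of_group, token_valid, session_fresh, export_allowed.
[2] (x) [mfa_enrolled :- session_fresh, export_allowed.]; (xiii) [admin_console :- token_valid, member_of_group.]. ⇒ new: mfa_enrolled, admin_console.
[3] (iii) [quota_ok :- mfa_enrolled, owner.]; (xii) [can_publish :- admin_console, audit_required.]. ⇒ new: quota_ok, can_publish.
[4] (vi) [ip_allowlisted :- quota_ok, member_of_group.]; (vii) [role_editor :- can_publish, quota_ok.]. ⇒ new: ip_allowlisted, role_editor.
[5] (viii) [restricted_mode :- role_editor, owner.]. ⇒ new: restricted_mode.
restricted_mode first appears in round 5.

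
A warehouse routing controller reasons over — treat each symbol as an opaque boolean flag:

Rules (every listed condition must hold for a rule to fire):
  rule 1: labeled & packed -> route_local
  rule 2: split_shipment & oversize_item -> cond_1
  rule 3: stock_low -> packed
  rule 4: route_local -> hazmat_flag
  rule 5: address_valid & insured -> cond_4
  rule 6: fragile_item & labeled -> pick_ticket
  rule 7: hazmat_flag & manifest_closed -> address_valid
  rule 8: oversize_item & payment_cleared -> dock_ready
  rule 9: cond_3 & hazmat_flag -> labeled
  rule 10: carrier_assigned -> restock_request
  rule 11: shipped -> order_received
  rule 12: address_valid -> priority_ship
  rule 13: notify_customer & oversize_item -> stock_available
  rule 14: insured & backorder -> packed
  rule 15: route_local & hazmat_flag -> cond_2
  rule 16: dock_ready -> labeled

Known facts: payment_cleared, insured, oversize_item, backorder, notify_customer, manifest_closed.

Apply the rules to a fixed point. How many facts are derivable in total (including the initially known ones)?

Round 1 — rule 8, rule 13, rule 14, derive dock_ready, stock_available, packed.
Round 2 — rule 16, derive labeled.
Round 3 — rule 1, derive route_local.
Round 4 — rule 4, derive hazmat_flag.
Round 5 — rule 7, rule 15, derive address_valid, cond_2.
Round 6 — rule 5, rule 12, derive cond_4, priority_ship.
Closure: {address_valid, backorder, cond_2, cond_4, dock_ready, hazmat_flag, insured, labeled, manifest_closed, notify_customer, oversize_item, packed, payment_cleared, priority_ship, route_local, stock_available} — 16 facts.

16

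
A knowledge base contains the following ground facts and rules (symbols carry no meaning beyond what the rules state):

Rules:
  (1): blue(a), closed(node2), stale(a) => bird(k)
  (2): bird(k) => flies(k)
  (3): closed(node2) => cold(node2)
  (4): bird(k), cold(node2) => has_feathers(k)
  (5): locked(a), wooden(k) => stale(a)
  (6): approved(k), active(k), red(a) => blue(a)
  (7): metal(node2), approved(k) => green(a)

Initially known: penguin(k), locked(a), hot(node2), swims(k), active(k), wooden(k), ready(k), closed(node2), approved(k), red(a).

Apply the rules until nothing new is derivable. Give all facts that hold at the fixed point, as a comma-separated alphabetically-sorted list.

Round 1 — (3), (5), (6), derive cold(node2), stale(a), blue(a).
Round 2 — (1), derive bird(k).
Round 3 — (2), (4), derive flies(k), has_feathers(k).

active(k), approved(k), bird(k), blue(a), closed(node2), cold(node2), flies(k), has_feathers(k), hot(node2), locked(a), penguin(k), ready(k), red(a), stale(a), swims(k), wooden(k)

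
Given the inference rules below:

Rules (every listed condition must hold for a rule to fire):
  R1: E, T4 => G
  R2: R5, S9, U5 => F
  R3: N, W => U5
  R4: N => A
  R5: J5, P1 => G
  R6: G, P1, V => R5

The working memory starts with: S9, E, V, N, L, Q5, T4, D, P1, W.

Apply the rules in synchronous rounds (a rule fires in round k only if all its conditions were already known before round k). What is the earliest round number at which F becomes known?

3

[1] R1 [E, T4 => G]; R3 [N, W => U5]; R4 [N => A]. ⇒ new: G, U5, A.
[2] R6 [G, P1, V => R5]. ⇒ new: R5.
[3] R2 [R5, S9, U5 => F]. ⇒ new: F.
F first appears in round 3.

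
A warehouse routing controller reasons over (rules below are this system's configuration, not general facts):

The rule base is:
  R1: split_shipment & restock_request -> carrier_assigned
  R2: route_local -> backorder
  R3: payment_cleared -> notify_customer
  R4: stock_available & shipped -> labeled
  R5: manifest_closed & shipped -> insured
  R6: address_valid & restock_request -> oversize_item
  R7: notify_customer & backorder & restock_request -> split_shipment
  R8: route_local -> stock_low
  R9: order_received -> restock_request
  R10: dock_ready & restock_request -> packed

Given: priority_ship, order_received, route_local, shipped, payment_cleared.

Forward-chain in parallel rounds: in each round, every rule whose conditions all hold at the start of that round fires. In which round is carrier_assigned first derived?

3

[1] R2 [route_local -> backorder]; R3 [payment_cleared -> notify_customer]; R8 [route_local -> stock_low]; R9 [order_received -> restock_request]. ⇒ new: backorder, notify_customer, stock_low, restock_request.
[2] R7 [notify_customer & backorder & restock_request -> split_shipment]. ⇒ new: split_shipment.
[3] R1 [split_shipment & restock_request -> carrier_assigned]. ⇒ new: carrier_assigned.
carrier_assigned first appears in round 3.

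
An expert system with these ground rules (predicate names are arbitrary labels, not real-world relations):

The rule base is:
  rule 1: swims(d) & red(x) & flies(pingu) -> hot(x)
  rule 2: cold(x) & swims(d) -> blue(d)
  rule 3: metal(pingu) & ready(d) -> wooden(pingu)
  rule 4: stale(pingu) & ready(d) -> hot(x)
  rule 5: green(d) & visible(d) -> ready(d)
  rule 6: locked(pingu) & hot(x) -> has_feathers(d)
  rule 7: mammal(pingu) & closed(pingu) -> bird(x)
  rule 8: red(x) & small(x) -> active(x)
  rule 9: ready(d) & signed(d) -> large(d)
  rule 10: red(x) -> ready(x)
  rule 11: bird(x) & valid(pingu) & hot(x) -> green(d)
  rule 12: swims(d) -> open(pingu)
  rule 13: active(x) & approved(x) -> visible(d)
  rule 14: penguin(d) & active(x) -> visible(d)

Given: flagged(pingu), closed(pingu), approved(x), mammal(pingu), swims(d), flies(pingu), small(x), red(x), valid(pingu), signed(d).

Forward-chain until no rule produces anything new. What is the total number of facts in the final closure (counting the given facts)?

Round 1 — rule 1, rule 7, rule 8, rule 10, rule 12, derive hot(x), bird(x), active(x), ready(x), open(pingu).
Round 2 — rule 11, rule 13, derive green(d), visible(d).
Round 3 — rule 5, derive ready(d).
Round 4 — rule 9, derive large(d).
Closure: {active(x), approved(x), bird(x), closed(pingu), flagged(pingu), flies(pingu), green(d), hot(x), large(d), mammal(pingu), open(pingu), ready(d), ready(x), red(x), signed(d), small(x), swims(d), valid(pingu), visible(d)} — 19 facts.

19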